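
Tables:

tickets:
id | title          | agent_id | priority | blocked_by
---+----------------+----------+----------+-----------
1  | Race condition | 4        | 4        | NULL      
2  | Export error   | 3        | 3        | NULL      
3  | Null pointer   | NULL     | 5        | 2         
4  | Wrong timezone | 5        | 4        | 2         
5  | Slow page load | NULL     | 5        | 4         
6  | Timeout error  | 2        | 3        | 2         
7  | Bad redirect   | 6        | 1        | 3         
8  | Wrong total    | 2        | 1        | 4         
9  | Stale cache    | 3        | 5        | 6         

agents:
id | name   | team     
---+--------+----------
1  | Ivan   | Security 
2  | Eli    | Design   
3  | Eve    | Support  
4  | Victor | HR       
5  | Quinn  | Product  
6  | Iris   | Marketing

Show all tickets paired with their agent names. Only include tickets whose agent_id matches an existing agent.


INNER JOIN keeps only tickets rows whose agent_id matches an id in agents. Walk through each ticket:
  - ticket 1 (Race condition): agent_id=4 -> matches Victor
  - ticket 2 (Export error): agent_id=3 -> matches Eve
  - ticket 3 (Null pointer): agent_id=NULL, no match -> dropped
  - ticket 4 (Wrong timezone): agent_id=5 -> matches Quinn
  - ticket 5 (Slow page load): agent_id=NULL, no match -> dropped
  - ticket 6 (Timeout error): agent_id=2 -> matches Eli
  - ticket 7 (Bad redirect): agent_id=6 -> matches Iris
  - ticket 8 (Wrong total): agent_id=2 -> matches Eli
  - ticket 9 (Stale cache): agent_id=3 -> matches Eve
So 2 of 9 rows are dropped.

SQL:
SELECT a.title, b.name AS agent
FROM tickets a
INNER JOIN agents b ON a.agent_id = b.id

Result:
title          | agent 
---------------+-------
Race condition | Victor
Export error   | Eve   
Wrong timezone | Quinn 
Timeout error  | Eli   
Bad redirect   | Iris  
Wrong total    | Eli   
Stale cache    | Eve   


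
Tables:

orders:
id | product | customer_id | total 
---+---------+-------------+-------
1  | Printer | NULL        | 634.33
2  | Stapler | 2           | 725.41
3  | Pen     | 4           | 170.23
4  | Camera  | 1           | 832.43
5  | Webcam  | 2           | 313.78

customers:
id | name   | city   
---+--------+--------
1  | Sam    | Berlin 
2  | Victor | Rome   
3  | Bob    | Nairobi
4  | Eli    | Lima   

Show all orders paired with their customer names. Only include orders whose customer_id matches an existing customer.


INNER JOIN keeps only orders rows whose customer_id matches an id in customers. Walk through each order:
  - order 1 (Printer): customer_id=NULL, no match -> dropped
  - order 2 (Stapler): customer_id=2 -> matches Victor
  - order 3 (Pen): customer_id=4 -> matches Eli
  - order 4 (Camera): customer_id=1 -> matches Sam
  - order 5 (Webcam): customer_id=2 -> matches Victor
So 1 of 5 rows is dropped.

SQL:
SELECT a.product, b.name AS customer
FROM orders a
INNER JOIN customers b ON a.customer_id = b.id

Result:
product | customer
--------+---------
Stapler | Victor  
Pen     | Eli     
Camera  | Sam     
Webcam  | Victor  


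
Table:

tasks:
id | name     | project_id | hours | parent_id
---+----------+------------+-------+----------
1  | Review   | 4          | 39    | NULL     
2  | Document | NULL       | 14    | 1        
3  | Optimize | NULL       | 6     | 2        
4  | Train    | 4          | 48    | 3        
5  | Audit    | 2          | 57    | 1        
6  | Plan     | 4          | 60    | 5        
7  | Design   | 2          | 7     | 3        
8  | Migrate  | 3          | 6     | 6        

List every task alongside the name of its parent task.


This is a self-join: tasks is joined to a second copy of itself, matching each row's parent_id to another row's id. Use LEFT JOIN so rows with parent_id=NULL are kept.
  - task 1 (Review): parent_id=NULL -> NULL
  - task 2 (Document): parent_id=1 -> Review
  - task 3 (Optimize): parent_id=2 -> Document
  - task 4 (Train): parent_id=3 -> Optimize
  - task 5 (Audit): parent_id=1 -> Review
  - task 6 (Plan): parent_id=5 -> Audit
  - task 7 (Design): parent_id=3 -> Optimize
  - task 8 (Migrate): parent_id=6 -> Plan

SQL:
SELECT a.name AS item, b.name AS parent
FROM tasks a
LEFT JOIN tasks b ON a.parent_id = b.id

Result:
item     | parent  
---------+---------
Review   | NULL    
Document | Review  
Optimize | Document
Train    | Optimize
Audit    | Review  
Plan     | Audit   
Design   | Optimize
Migrate  | Plan    


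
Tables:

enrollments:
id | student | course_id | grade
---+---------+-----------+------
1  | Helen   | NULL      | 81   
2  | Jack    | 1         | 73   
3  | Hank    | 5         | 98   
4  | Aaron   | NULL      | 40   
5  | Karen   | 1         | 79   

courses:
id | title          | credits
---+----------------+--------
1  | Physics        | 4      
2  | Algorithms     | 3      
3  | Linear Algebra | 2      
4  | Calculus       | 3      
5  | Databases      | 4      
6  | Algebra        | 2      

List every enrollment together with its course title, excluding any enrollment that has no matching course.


INNER JOIN keeps only enrollments rows whose course_id matches an id in courses. Walk through each enrollment:
  - enrollment 1 (Helen): course_id=NULL, no match -> dropped
  - enrollment 2 (Jack): course_id=1 -> matches Physics
  - enrollment 3 (Hank): course_id=5 -> matches Databases
  - enrollment 4 (Aaron): course_id=NULL, no match -> dropped
  - enrollment 5 (Karen): course_id=1 -> matches Physics
So 2 of 5 rows are dropped.

SQL:
SELECT a.student, b.title AS course
FROM enrollments a
INNER JOIN courses b ON a.course_id = b.id

Result:
student | course   
--------+----------
Jack    | Physics  
Hank    | Databases
Karen   | Physics  


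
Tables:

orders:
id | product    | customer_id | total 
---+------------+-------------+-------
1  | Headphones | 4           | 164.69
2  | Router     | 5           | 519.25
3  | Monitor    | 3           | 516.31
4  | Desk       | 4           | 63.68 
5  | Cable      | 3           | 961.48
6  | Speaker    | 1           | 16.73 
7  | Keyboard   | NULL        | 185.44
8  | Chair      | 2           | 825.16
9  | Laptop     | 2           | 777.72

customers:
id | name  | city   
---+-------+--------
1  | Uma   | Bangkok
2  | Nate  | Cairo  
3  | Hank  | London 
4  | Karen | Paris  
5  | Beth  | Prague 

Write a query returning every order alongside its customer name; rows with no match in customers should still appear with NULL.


LEFT JOIN keeps every row from orders (the left table); where customer_id has no match in customers, the customer columns become NULL. Walk through each order:
  - order 1 (Headphones): customer_id=4 -> matches Karen
  - order 2 (Router): customer_id=5 -> matches Beth
  - order 3 (Monitor): customer_id=3 -> matches Hank
  - order 4 (Desk): customer_id=4 -> matches Karen
  - order 5 (Cable): customer_id=3 -> matches Hank
  - order 6 (Speaker): customer_id=1 -> matches Uma
  - order 7 (Keyboard): customer_id=NULL, no match -> kept with NULL
  - order 8 (Chair): customer_id=2 -> matches Nate
  - order 9 (Laptop): customer_id=2 -> matches Nate
All 9 rows appear; 1 has NULL customer.

SQL:
SELECT a.product, b.name AS customer
FROM orders a
LEFT JOIN customers b ON a.customer_id = b.id

Result:
product    | customer
-----------+---------
Headphones | Karen   
Router     | Beth    
Monitor    | Hank    
Desk       | Karen   
Cable      | Hank    
Speaker    | Uma     
Keyboard   | NULL    
Chair      | Nate    
Laptop     | Nate    


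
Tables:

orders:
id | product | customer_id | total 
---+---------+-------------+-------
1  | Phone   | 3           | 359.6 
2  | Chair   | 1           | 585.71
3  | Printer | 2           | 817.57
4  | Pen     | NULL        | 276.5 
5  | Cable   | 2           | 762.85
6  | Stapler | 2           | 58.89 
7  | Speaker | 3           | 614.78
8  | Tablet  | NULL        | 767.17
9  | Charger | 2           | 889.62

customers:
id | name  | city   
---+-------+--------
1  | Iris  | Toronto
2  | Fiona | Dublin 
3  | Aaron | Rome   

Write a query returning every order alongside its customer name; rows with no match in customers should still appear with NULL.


LEFT JOIN keeps every row from orders (the left table); where customer_id has no match in customers, the customer columns become NULL. Walk through each order:
  - order 1 (Phone): customer_id=3 -> matches Aaron
  - order 2 (Chair): customer_id=1 -> matches Iris
  - order 3 (Printer): customer_id=2 -> matches Fiona
  - order 4 (Pen): customer_id=NULL, no match -> kept with NULL
  - order 5 (Cable): customer_id=2 -> matches Fiona
  - order 6 (Stapler): customer_id=2 -> matches Fiona
  - order 7 (Speaker): customer_id=3 -> matches Aaron
  - order 8 (Tablet): customer_id=NULL, no match -> kept with NULL
  - order 9 (Charger): customer_id=2 -> matches Fiona
All 9 rows appear; 2 have NULL customer.

SQL:
SELECT a.product, b.name AS customer
FROM orders a
LEFT JOIN customers b ON a.customer_id = b.id

Result:
product | customer
--------+---------
Phone   | Aaron   
Chair   | Iris    
Printer | Fiona   
Pen     | NULL    
Cable   | Fiona   
Stapler | Fiona   
Speaker | Aaron   
Tablet  | NULL    
Charger | Fiona   


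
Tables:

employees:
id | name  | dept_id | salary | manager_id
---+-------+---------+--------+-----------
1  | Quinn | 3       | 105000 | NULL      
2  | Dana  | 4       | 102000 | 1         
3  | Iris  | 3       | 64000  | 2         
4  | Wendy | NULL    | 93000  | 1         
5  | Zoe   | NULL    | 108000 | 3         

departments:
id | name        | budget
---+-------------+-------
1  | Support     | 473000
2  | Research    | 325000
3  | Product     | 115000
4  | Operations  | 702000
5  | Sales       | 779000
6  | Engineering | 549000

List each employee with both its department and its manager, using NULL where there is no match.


Two LEFT JOINs from the same base table employees: one to departments via dept_id, one to employees itself via manager_id. Both are LEFT so every employee is preserved.
Match against departments:
  - employee 1 (Quinn): dept_id=3 -> matches Product
  - employee 2 (Dana): dept_id=4 -> matches Operations
  - employee 3 (Iris): dept_id=3 -> matches Product
  - employee 4 (Wendy): dept_id=NULL, no match -> kept with NULL
  - employee 5 (Zoe): dept_id=NULL, no match -> kept with NULL
Match against employees (self):
  - employee 1 (Quinn): manager_id=NULL -> NULL
  - employee 2 (Dana): manager_id=1 -> Quinn
  - employee 3 (Iris): manager_id=2 -> Dana
  - employee 4 (Wendy): manager_id=1 -> Quinn
  - employee 5 (Zoe): manager_id=3 -> Iris

SQL:
SELECT a.name, b.name AS department, c.name AS manager
FROM employees a
LEFT JOIN departments b ON a.dept_id = b.id
LEFT JOIN employees c ON a.manager_id = c.id

Result:
name  | department | manager
------+------------+--------
Quinn | Product    | NULL   
Dana  | Operations | Quinn  
Iris  | Product    | Dana   
Wendy | NULL       | Quinn  
Zoe   | NULL       | Iris   


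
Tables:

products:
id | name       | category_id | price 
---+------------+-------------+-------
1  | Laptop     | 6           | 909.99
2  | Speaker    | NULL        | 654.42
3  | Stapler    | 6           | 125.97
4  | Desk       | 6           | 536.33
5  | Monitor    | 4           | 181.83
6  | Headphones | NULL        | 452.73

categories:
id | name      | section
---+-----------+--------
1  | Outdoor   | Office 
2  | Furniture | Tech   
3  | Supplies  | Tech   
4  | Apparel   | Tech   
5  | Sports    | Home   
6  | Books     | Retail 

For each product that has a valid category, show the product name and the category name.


INNER JOIN keeps only products rows whose category_id matches an id in categories. Walk through each product:
  - product 1 (Laptop): category_id=6 -> matches Books
  - product 2 (Speaker): category_id=NULL, no match -> dropped
  - product 3 (Stapler): category_id=6 -> matches Books
  - product 4 (Desk): category_id=6 -> matches Books
  - product 5 (Monitor): category_id=4 -> matches Apparel
  - product 6 (Headphones): category_id=NULL, no match -> dropped
So 2 of 6 rows are dropped.

SQL:
SELECT a.name, b.name AS category
FROM products a
INNER JOIN categories b ON a.category_id = b.id

Result:
name    | category
--------+---------
Laptop  | Books   
Stapler | Books   
Desk    | Books   
Monitor | Apparel 


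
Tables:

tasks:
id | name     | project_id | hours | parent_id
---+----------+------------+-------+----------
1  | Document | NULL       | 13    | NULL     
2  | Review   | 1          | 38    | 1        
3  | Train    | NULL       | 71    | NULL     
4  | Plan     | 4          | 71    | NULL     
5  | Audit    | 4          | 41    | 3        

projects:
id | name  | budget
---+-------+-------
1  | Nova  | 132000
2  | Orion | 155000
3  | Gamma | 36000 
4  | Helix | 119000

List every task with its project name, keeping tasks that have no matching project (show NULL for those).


LEFT JOIN keeps every row from tasks (the left table); where project_id has no match in projects, the project columns become NULL. Walk through each task:
  - task 1 (Document): project_id=NULL, no match -> kept with NULL
  - task 2 (Review): project_id=1 -> matches Nova
  - task 3 (Train): project_id=NULL, no match -> kept with NULL
  - task 4 (Plan): project_id=4 -> matches Helix
  - task 5 (Audit): project_id=4 -> matches Helix
All 5 rows appear; 2 have NULL project.

SQL:
SELECT a.name, b.name AS project
FROM tasks a
LEFT JOIN projects b ON a.project_id = b.id

Result:
name     | project
---------+--------
Document | NULL   
Review   | Nova   
Train    | NULL   
Plan     | Helix  
Audit    | Helix  


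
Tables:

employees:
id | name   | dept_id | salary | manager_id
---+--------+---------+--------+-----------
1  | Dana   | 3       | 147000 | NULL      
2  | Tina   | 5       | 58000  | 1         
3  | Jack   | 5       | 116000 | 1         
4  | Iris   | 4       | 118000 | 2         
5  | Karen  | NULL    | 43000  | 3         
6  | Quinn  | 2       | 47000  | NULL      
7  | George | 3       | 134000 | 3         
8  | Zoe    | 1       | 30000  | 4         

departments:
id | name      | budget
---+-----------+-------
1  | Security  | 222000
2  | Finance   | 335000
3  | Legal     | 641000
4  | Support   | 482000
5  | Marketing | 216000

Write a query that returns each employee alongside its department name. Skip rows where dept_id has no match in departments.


INNER JOIN keeps only employees rows whose dept_id matches an id in departments. Walk through each employee:
  - employee 1 (Dana): dept_id=3 -> matches Legal
  - employee 2 (Tina): dept_id=5 -> matches Marketing
  - employee 3 (Jack): dept_id=5 -> matches Marketing
  - employee 4 (Iris): dept_id=4 -> matches Support
  - employee 5 (Karen): dept_id=NULL, no match -> dropped
  - employee 6 (Quinn): dept_id=2 -> matches Finance
  - employee 7 (George): dept_id=3 -> matches Legal
  - employee 8 (Zoe): dept_id=1 -> matches Security
So 1 of 8 rows is dropped.

SQL:
SELECT a.name, b.name AS department
FROM employees a
INNER JOIN departments b ON a.dept_id = b.id

Result:
name   | department
-------+-----------
Dana   | Legal     
Tina   | Marketing 
Jack   | Marketing 
Iris   | Support   
Quinn  | Finance   
George | Legal     
Zoe    | Security  


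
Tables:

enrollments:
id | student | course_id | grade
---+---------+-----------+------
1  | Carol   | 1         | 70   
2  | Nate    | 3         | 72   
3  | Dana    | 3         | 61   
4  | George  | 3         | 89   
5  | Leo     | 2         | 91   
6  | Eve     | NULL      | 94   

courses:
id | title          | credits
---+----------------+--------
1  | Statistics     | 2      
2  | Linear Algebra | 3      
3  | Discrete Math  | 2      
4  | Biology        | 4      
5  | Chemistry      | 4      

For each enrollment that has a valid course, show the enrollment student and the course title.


INNER JOIN keeps only enrollments rows whose course_id matches an id in courses. Walk through each enrollment:
  - enrollment 1 (Carol): course_id=1 -> matches Statistics
  - enrollment 2 (Nate): course_id=3 -> matches Discrete Math
  - enrollment 3 (Dana): course_id=3 -> matches Discrete Math
  - enrollment 4 (George): course_id=3 -> matches Discrete Math
  - enrollment 5 (Leo): course_id=2 -> matches Linear Algebra
  - enrollment 6 (Eve): course_id=NULL, no match -> dropped
So 1 of 6 rows is dropped.

SQL:
SELECT a.student, b.title AS course
FROM enrollments a
INNER JOIN courses b ON a.course_id = b.id

Result:
student | course        
--------+---------------
Carol   | Statistics    
Nate    | Discrete Math 
Dana    | Discrete Math 
George  | Discrete Math 
Leo     | Linear Algebra


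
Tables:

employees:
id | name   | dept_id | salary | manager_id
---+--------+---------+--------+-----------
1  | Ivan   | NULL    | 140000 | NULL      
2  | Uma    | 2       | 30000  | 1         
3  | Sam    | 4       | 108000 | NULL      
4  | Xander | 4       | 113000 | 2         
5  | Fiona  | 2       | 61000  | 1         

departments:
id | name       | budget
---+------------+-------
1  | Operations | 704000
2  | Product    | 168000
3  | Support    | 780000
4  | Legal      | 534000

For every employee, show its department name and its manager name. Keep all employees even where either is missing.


Two LEFT JOINs from the same base table employees: one to departments via dept_id, one to employees itself via manager_id. Both are LEFT so every employee is preserved.
Match against departments:
  - employee 1 (Ivan): dept_id=NULL, no match -> kept with NULL
  - employee 2 (Uma): dept_id=2 -> matches Product
  - employee 3 (Sam): dept_id=4 -> matches Legal
  - employee 4 (Xander): dept_id=4 -> matches Legal
  - employee 5 (Fiona): dept_id=2 -> matches Product
Match against employees (self):
  - employee 1 (Ivan): manager_id=NULL -> NULL
  - employee 2 (Uma): manager_id=1 -> Ivan
  - employee 3 (Sam): manager_id=NULL -> NULL
  - employee 4 (Xander): manager_id=2 -> Uma
  - employee 5 (Fiona): manager_id=1 -> Ivan

SQL:
SELECT a.name, b.name AS department, c.name AS manager
FROM employees a
LEFT JOIN departments b ON a.dept_id = b.id
LEFT JOIN employees c ON a.manager_id = c.id

Result:
name   | department | manager
-------+------------+--------
Ivan   | NULL       | NULL   
Uma    | Product    | Ivan   
Sam    | Legal      | NULL   
Xander | Legal      | Uma    
Fiona  | Product    | Ivan   


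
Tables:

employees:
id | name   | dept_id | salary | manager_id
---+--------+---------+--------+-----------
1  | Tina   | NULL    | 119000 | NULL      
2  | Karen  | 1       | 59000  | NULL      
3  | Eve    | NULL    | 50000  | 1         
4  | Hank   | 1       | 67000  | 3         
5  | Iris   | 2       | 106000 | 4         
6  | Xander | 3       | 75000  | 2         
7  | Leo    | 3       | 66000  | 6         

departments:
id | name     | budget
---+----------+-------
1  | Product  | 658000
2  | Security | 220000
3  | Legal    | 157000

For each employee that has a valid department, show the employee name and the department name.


INNER JOIN keeps only employees rows whose dept_id matches an id in departments. Walk through each employee:
  - employee 1 (Tina): dept_id=NULL, no match -> dropped
  - employee 2 (Karen): dept_id=1 -> matches Product
  - employee 3 (Eve): dept_id=NULL, no match -> dropped
  - employee 4 (Hank): dept_id=1 -> matches Product
  - employee 5 (Iris): dept_id=2 -> matches Security
  - employee 6 (Xander): dept_id=3 -> matches Legal
  - employee 7 (Leo): dept_id=3 -> matches Legal
So 2 of 7 rows are dropped.

SQL:
SELECT a.name, b.name AS department
FROM employees a
INNER JOIN departments b ON a.dept_id = b.id

Result:
name   | department
-------+-----------
Karen  | Product   
Hank   | Product   
Iris   | Security  
Xander | Legal     
Leo    | Legal     


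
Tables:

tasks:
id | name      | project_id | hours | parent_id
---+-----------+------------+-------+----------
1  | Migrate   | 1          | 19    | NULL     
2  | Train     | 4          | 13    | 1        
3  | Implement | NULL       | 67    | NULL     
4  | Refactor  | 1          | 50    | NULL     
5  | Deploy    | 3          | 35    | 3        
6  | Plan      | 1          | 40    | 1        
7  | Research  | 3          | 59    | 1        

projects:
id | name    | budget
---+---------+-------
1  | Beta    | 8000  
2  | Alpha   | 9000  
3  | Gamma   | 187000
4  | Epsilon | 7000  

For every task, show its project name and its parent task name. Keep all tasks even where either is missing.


Two LEFT JOINs from the same base table tasks: one to projects via project_id, one to tasks itself via parent_id. Both are LEFT so every task is preserved.
Match against projects:
  - task 1 (Migrate): project_id=1 -> matches Beta
  - task 2 (Train): project_id=4 -> matches Epsilon
  - task 3 (Implement): project_id=NULL, no match -> kept with NULL
  - task 4 (Refactor): project_id=1 -> matches Beta
  - task 5 (Deploy): project_id=3 -> matches Gamma
  - task 6 (Plan): project_id=1 -> matches Beta
  - task 7 (Research): project_id=3 -> matches Gamma
Match against tasks (self):
  - task 1 (Migrate): parent_id=NULL -> NULL
  - task 2 (Train): parent_id=1 -> Migrate
  - task 3 (Implement): parent_id=NULL -> NULL
  - task 4 (Refactor): parent_id=NULL -> NULL
  - task 5 (Deploy): parent_id=3 -> Implement
  - task 6 (Plan): parent_id=1 -> Migrate
  - task 7 (Research): parent_id=1 -> Migrate

SQL:
SELECT a.name, b.name AS project, c.name AS parent
FROM tasks a
LEFT JOIN projects b ON a.project_id = b.id
LEFT JOIN tasks c ON a.parent_id = c.id

Result:
name      | project | parent   
----------+---------+----------
Migrate   | Beta    | NULL     
Train     | Epsilon | Migrate  
Implement | NULL    | NULL     
Refactor  | Beta    | NULL     
Deploy    | Gamma   | Implement
Plan      | Beta    | Migrate  
Research  | Gamma   | Migrate  


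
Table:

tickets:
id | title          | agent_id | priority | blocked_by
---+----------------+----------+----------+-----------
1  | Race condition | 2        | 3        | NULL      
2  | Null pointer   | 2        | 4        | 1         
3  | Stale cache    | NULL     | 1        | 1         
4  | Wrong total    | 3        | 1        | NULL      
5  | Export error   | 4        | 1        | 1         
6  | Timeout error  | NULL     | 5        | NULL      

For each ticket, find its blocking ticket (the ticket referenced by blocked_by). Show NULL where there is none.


This is a self-join: tickets is joined to a second copy of itself, matching each row's blocked_by to another row's id. Use LEFT JOIN so rows with blocked_by=NULL are kept.
  - ticket 1 (Race condition): blocked_by=NULL -> NULL
  - ticket 2 (Null pointer): blocked_by=1 -> Race condition
  - ticket 3 (Stale cache): blocked_by=1 -> Race condition
  - ticket 4 (Wrong total): blocked_by=NULL -> NULL
  - ticket 5 (Export error): blocked_by=1 -> Race condition
  - ticket 6 (Timeout error): blocked_by=NULL -> NULL

SQL:
SELECT a.title AS item, b.title AS blocked_by
FROM tickets a
LEFT JOIN tickets b ON a.blocked_by = b.id

Result:
item           | blocked_by    
---------------+---------------
Race condition | NULL          
Null pointer   | Race condition
Stale cache    | Race condition
Wrong total    | NULL          
Export error   | Race condition
Timeout error  | NULL          


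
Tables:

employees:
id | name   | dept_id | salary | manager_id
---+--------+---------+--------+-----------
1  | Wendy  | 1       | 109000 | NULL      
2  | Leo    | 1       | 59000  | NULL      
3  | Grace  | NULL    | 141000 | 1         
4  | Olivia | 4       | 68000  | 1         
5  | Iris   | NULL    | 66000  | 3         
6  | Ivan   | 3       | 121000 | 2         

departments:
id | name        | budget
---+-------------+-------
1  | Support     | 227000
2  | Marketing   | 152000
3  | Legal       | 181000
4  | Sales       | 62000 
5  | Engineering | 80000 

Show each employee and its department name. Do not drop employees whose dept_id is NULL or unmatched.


LEFT JOIN keeps every row from employees (the left table); where dept_id has no match in departments, the department columns become NULL. Walk through each employee:
  - employee 1 (Wendy): dept_id=1 -> matches Support
  - employee 2 (Leo): dept_id=1 -> matches Support
  - employee 3 (Grace): dept_id=NULL, no match -> kept with NULL
  - employee 4 (Olivia): dept_id=4 -> matches Sales
  - employee 5 (Iris): dept_id=NULL, no match -> kept with NULL
  - employee 6 (Ivan): dept_id=3 -> matches Legal
All 6 rows appear; 2 have NULL department.

SQL:
SELECT a.name, b.name AS department
FROM employees a
LEFT JOIN departments b ON a.dept_id = b.id

Result:
name   | department
-------+-----------
Wendy  | Support   
Leo    | Support   
Grace  | NULL      
Olivia | Sales     
Iris   | NULL      
Ivan   | Legal     


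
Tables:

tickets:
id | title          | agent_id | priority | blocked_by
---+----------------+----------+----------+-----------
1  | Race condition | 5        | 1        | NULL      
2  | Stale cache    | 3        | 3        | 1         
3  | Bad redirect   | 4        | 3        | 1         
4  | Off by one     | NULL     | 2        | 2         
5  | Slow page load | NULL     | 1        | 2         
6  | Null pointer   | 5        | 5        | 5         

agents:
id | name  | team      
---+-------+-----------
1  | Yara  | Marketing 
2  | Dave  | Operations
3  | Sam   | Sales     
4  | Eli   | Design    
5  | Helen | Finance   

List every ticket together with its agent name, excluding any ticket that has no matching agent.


INNER JOIN keeps only tickets rows whose agent_id matches an id in agents. Walk through each ticket:
  - ticket 1 (Race condition): agent_id=5 -> matches Helen
  - ticket 2 (Stale cache): agent_id=3 -> matches Sam
  - ticket 3 (Bad redirect): agent_id=4 -> matches Eli
  - ticket 4 (Off by one): agent_id=NULL, no match -> dropped
  - ticket 5 (Slow page load): agent_id=NULL, no match -> dropped
  - ticket 6 (Null pointer): agent_id=5 -> matches Helen
So 2 of 6 rows are dropped.

SQL:
SELECT a.title, b.name AS agent
FROM tickets a
INNER JOIN agents b ON a.agent_id = b.id

Result:
title          | agent
---------------+------
Race condition | Helen
Stale cache    | Sam  
Bad redirect   | Eli  
Null pointer   | Helen


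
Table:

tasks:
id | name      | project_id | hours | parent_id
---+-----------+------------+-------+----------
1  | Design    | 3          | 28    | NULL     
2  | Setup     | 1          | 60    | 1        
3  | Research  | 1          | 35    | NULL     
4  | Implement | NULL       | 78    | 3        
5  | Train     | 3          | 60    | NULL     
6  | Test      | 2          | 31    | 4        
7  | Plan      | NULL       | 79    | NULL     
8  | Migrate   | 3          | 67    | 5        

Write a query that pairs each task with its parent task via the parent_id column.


This is a self-join: tasks is joined to a second copy of itself, matching each row's parent_id to another row's id. Use LEFT JOIN so rows with parent_id=NULL are kept.
  - task 1 (Design): parent_id=NULL -> NULL
  - task 2 (Setup): parent_id=1 -> Design
  - task 3 (Research): parent_id=NULL -> NULL
  - task 4 (Implement): parent_id=3 -> Research
  - task 5 (Train): parent_id=NULL -> NULL
  - task 6 (Test): parent_id=4 -> Implement
  - task 7 (Plan): parent_id=NULL -> NULL
  - task 8 (Migrate): parent_id=5 -> Train

SQL:
SELECT a.name AS item, b.name AS parent
FROM tasks a
LEFT JOIN tasks b ON a.parent_id = b.id

Result:
item      | parent   
----------+----------
Design    | NULL     
Setup     | Design   
Research  | NULL     
Implement | Research 
Train     | NULL     
Test      | Implement
Plan      | NULL     
Migrate   | Train    


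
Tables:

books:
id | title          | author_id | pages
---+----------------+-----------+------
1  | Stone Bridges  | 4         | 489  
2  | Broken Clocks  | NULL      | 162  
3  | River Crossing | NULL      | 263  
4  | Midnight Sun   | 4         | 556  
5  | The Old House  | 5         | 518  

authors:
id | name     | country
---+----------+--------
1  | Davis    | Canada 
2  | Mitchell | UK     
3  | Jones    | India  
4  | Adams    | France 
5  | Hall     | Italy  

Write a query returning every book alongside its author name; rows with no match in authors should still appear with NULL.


LEFT JOIN keeps every row from books (the left table); where author_id has no match in authors, the author columns become NULL. Walk through each book:
  - book 1 (Stone Bridges): author_id=4 -> matches Adams
  - book 2 (Broken Clocks): author_id=NULL, no match -> kept with NULL
  - book 3 (River Crossing): author_id=NULL, no match -> kept with NULL
  - book 4 (Midnight Sun): author_id=4 -> matches Adams
  - book 5 (The Old House): author_id=5 -> matches Hall
All 5 rows appear; 2 have NULL author.

SQL:
SELECT a.title, b.name AS author
FROM books a
LEFT JOIN authors b ON a.author_id = b.id

Result:
title          | author
---------------+-------
Stone Bridges  | Adams 
Broken Clocks  | NULL  
River Crossing | NULL  
Midnight Sun   | Adams 
The Old House  | Hall  


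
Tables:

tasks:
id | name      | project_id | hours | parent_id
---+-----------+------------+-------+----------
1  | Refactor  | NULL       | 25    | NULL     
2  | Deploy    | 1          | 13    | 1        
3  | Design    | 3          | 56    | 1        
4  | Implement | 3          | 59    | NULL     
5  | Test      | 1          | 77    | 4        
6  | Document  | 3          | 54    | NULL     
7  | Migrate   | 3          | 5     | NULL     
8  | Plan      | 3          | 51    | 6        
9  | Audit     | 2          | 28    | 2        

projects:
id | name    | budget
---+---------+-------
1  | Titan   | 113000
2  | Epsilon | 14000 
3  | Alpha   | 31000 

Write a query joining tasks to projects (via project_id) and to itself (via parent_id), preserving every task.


Two LEFT JOINs from the same base table tasks: one to projects via project_id, one to tasks itself via parent_id. Both are LEFT so every task is preserved.
Match against projects:
  - task 1 (Refactor): project_id=NULL, no match -> kept with NULL
  - task 2 (Deploy): project_id=1 -> matches Titan
  - task 3 (Design): project_id=3 -> matches Alpha
  - task 4 (Implement): project_id=3 -> matches Alpha
  - task 5 (Test): project_id=1 -> matches Titan
  - task 6 (Document): project_id=3 -> matches Alpha
  - task 7 (Migrate): project_id=3 -> matches Alpha
  - task 8 (Plan): project_id=3 -> matches Alpha
  - task 9 (Audit): project_id=2 -> matches Epsilon
Match against tasks (self):
  - task 1 (Refactor): parent_id=NULL -> NULL
  - task 2 (Deploy): parent_id=1 -> Refactor
  - task 3 (Design): parent_id=1 -> Refactor
  - task 4 (Implement): parent_id=NULL -> NULL
  - task 5 (Test): parent_id=4 -> Implement
  - task 6 (Document): parent_id=NULL -> NULL
  - task 7 (Migrate): parent_id=NULL -> NULL
  - task 8 (Plan): parent_id=6 -> Document
  - task 9 (Audit): parent_id=2 -> Deploy

SQL:
SELECT a.name, b.name AS project, c.name AS parent
FROM tasks a
LEFT JOIN projects b ON a.project_id = b.id
LEFT JOIN tasks c ON a.parent_id = c.id

Result:
name      | project | parent   
----------+---------+----------
Refactor  | NULL    | NULL     
Deploy    | Titan   | Refactor 
Design    | Alpha   | Refactor 
Implement | Alpha   | NULL     
Test      | Titan   | Implement
Document  | Alpha   | NULL     
Migrate   | Alpha   | NULL     
Plan      | Alpha   | Document 
Audit     | Epsilon | Deploy   


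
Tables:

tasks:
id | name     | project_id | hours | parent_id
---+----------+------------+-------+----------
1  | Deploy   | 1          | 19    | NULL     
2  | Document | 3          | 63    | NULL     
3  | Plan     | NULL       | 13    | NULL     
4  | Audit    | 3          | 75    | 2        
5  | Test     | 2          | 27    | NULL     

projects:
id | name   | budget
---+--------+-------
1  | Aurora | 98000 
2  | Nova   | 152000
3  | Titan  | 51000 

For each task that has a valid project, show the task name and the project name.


INNER JOIN keeps only tasks rows whose project_id matches an id in projects. Walk through each task:
  - task 1 (Deploy): project_id=1 -> matches Aurora
  - task 2 (Document): project_id=3 -> matches Titan
  - task 3 (Plan): project_id=NULL, no match -> dropped
  - task 4 (Audit): project_id=3 -> matches Titan
  - task 5 (Test): project_id=2 -> matches Nova
So 1 of 5 rows is dropped.

SQL:
SELECT a.name, b.name AS project
FROM tasks a
INNER JOIN projects b ON a.project_id = b.id

Result:
name     | project
---------+--------
Deploy   | Aurora 
Document | Titan  
Audit    | Titan  
Test     | Nova   


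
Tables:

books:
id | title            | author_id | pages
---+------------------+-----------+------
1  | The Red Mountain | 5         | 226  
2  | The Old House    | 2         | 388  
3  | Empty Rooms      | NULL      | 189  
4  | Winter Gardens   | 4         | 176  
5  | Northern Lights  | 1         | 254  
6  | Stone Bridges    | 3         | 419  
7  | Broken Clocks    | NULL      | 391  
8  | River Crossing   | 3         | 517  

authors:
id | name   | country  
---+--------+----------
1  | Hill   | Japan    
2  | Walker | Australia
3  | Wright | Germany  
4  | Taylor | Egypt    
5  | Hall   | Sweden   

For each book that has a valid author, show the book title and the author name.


INNER JOIN keeps only books rows whose author_id matches an id in authors. Walk through each book:
  - book 1 (The Red Mountain): author_id=5 -> matches Hall
  - book 2 (The Old House): author_id=2 -> matches Walker
  - book 3 (Empty Rooms): author_id=NULL, no match -> dropped
  - book 4 (Winter Gardens): author_id=4 -> matches Taylor
  - book 5 (Northern Lights): author_id=1 -> matches Hill
  - book 6 (Stone Bridges): author_id=3 -> matches Wright
  - book 7 (Broken Clocks): author_id=NULL, no match -> dropped
  - book 8 (River Crossing): author_id=3 -> matches Wright
So 2 of 8 rows are dropped.

SQL:
SELECT a.title, b.name AS author
FROM books a
INNER JOIN authors b ON a.author_id = b.id

Result:
title            | author
-----------------+-------
The Red Mountain | Hall  
The Old House    | Walker
Winter Gardens   | Taylor
Northern Lights  | Hill  
Stone Bridges    | Wright
River Crossing   | Wright


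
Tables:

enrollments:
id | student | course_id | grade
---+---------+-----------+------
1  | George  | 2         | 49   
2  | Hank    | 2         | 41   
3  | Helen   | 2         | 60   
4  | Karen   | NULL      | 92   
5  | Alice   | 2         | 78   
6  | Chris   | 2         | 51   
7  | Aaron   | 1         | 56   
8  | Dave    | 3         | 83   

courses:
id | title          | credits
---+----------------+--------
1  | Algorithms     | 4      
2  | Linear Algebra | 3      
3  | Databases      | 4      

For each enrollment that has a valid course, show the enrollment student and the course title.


INNER JOIN keeps only enrollments rows whose course_id matches an id in courses. Walk through each enrollment:
  - enrollment 1 (George): course_id=2 -> matches Linear Algebra
  - enrollment 2 (Hank): course_id=2 -> matches Linear Algebra
  - enrollment 3 (Helen): course_id=2 -> matches Linear Algebra
  - enrollment 4 (Karen): course_id=NULL, no match -> dropped
  - enrollment 5 (Alice): course_id=2 -> matches Linear Algebra
  - enrollment 6 (Chris): course_id=2 -> matches Linear Algebra
  - enrollment 7 (Aaron): course_id=1 -> matches Algorithms
  - enrollment 8 (Dave): course_id=3 -> matches Databases
So 1 of 8 rows is dropped.

SQL:
SELECT a.student, b.title AS course
FROM enrollments a
INNER JOIN courses b ON a.course_id = b.id

Result:
student | course        
--------+---------------
George  | Linear Algebra
Hank    | Linear Algebra
Helen   | Linear Algebra
Alice   | Linear Algebra
Chris   | Linear Algebra
Aaron   | Algorithms    
Dave    | Databases     


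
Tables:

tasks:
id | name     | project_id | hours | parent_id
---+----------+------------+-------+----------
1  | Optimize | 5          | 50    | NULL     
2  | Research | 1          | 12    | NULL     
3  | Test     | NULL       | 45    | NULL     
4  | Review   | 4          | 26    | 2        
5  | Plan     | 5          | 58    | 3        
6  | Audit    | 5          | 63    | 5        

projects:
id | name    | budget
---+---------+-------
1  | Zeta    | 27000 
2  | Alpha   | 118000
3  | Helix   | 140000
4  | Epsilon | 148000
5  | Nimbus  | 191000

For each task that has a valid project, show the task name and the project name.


INNER JOIN keeps only tasks rows whose project_id matches an id in projects. Walk through each task:
  - task 1 (Optimize): project_id=5 -> matches Nimbus
  - task 2 (Research): project_id=1 -> matches Zeta
  - task 3 (Test): project_id=NULL, no match -> dropped
  - task 4 (Review): project_id=4 -> matches Epsilon
  - task 5 (Plan): project_id=5 -> matches Nimbus
  - task 6 (Audit): project_id=5 -> matches Nimbus
So 1 of 6 rows is dropped.

SQL:
SELECT a.name, b.name AS project
FROM tasks a
INNER JOIN projects b ON a.project_id = b.id

Result:
name     | project
---------+--------
Optimize | Nimbus 
Research | Zeta   
Review   | Epsilon
Plan     | Nimbus 
Audit    | Nimbus 


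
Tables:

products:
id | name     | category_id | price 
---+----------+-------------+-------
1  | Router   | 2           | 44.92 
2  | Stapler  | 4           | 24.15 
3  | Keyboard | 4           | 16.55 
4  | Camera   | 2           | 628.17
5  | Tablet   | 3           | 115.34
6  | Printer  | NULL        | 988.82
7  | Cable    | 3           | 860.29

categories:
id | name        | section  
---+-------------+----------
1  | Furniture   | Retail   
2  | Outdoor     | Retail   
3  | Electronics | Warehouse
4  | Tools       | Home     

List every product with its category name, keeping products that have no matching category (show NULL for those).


LEFT JOIN keeps every row from products (the left table); where category_id has no match in categories, the category columns become NULL. Walk through each product:
  - product 1 (Router): category_id=2 -> matches Outdoor
  - product 2 (Stapler): category_id=4 -> matches Tools
  - product 3 (Keyboard): category_id=4 -> matches Tools
  - product 4 (Camera): category_id=2 -> matches Outdoor
  - product 5 (Tablet): category_id=3 -> matches Electronics
  - product 6 (Printer): category_id=NULL, no match -> kept with NULL
  - product 7 (Cable): category_id=3 -> matches Electronics
All 7 rows appear; 1 has NULL category.

SQL:
SELECT a.name, b.name AS category
FROM products a
LEFT JOIN categories b ON a.category_id = b.id

Result:
name     | category   
---------+------------
Router   | Outdoor    
Stapler  | Tools      
Keyboard | Tools      
Camera   | Outdoor    
Tablet   | Electronics
Printer  | NULL       
Cable    | Electronics


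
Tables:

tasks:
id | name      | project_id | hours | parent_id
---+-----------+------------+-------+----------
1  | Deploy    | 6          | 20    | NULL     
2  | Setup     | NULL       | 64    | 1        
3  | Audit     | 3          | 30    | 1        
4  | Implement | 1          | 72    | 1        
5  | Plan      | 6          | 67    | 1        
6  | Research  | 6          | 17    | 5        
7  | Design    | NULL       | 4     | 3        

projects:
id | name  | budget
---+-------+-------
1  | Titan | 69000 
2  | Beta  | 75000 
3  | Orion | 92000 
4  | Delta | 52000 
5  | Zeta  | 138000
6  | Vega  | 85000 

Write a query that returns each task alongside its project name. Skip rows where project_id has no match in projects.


INNER JOIN keeps only tasks rows whose project_id matches an id in projects. Walk through each task:
  - task 1 (Deploy): project_id=6 -> matches Vega
  - task 2 (Setup): project_id=NULL, no match -> dropped
  - task 3 (Audit): project_id=3 -> matches Orion
  - task 4 (Implement): project_id=1 -> matches Titan
  - task 5 (Plan): project_id=6 -> matches Vega
  - task 6 (Research): project_id=6 -> matches Vega
  - task 7 (Design): project_id=NULL, no match -> dropped
So 2 of 7 rows are dropped.

SQL:
SELECT a.name, b.name AS project
FROM tasks a
INNER JOIN projects b ON a.project_id = b.id

Result:
name      | project
----------+--------
Deploy    | Vega   
Audit     | Orion  
Implement | Titan  
Plan      | Vega   
Research  | Vega   


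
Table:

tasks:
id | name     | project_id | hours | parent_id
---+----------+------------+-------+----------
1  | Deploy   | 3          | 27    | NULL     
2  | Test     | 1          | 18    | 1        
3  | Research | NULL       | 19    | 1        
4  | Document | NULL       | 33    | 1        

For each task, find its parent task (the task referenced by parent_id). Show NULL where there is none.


This is a self-join: tasks is joined to a second copy of itself, matching each row's parent_id to another row's id. Use LEFT JOIN so rows with parent_id=NULL are kept.
  - task 1 (Deploy): parent_id=NULL -> NULL
  - task 2 (Test): parent_id=1 -> Deploy
  - task 3 (Research): parent_id=1 -> Deploy
  - task 4 (Document): parent_id=1 -> Deploy

SQL:
SELECT a.name AS item, b.name AS parent
FROM tasks a
LEFT JOIN tasks b ON a.parent_id = b.id

Result:
item     | parent
---------+-------
Deploy   | NULL  
Test     | Deploy
Research | Deploy
Document | Deploy
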